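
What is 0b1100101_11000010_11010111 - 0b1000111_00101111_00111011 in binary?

0b111101001001110011100

Subtract column by column in base 2:
  1-1 → 0
  1-1 → 0
  1-0 → 1
  0-1 → 1 (borrow)
  1-1-1 → 1 (borrow)
  0-1-1 → 0 (borrow)
  1-0-1 → 0
  1-0 → 1
  0-1 → 1 (borrow)
  1-1-1 → 1 (borrow)
  0-1-1 → 0 (borrow)
  0-1-1 → 0 (borrow)
  0-0-1 → 1 (borrow)
  0-1-1 → 0 (borrow)
  1-0-1 → 0
  1-0 → 1
  1-1 → 0
  0-1 → 1 (borrow)
  1-1-1 → 1 (borrow)
  0-0-1 → 1 (borrow)
  0-0-1 → 1 (borrow)
  1-0-1 → 0
  1-1 → 0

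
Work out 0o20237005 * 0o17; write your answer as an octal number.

Multiply each base-8 digit by 15, carrying:
  5×15 = 75 → write 3 carry 9
  0×15+9 = 9 → write 1 carry 1
  0×15+1 = 1 → write 1
  7×15 = 105 → write 1 carry 13
  3×15+13 = 58 → write 2 carry 7
  2×15+7 = 37 → write 5 carry 4
  0×15+4 = 4 → write 4
  2×15 = 30 → write 6 carry 3
  remaining carry: 3

0o364521113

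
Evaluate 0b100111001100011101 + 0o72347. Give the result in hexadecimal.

0b100111001100011101 = 0x2731D in hexadecimal.
0o72347 = 0x74E7 in hexadecimal.
Add column by column in base 16, right to left:
  D+7 = 4 carry 1
  1+E+1 = 0 carry 1
  3+4+1 = 8
  7+7 = E
  2+0 = 2

0x2E804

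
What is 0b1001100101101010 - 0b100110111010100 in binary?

0b100101110010110

Subtract column by column in base 2:
  0-0 → 0
  1-0 → 1
  0-1 → 1 (borrow)
  1-0-1 → 0
  0-1 → 1 (borrow)
  1-0-1 → 0
  1-1 → 0
  0-1 → 1 (borrow)
  1-1-1 → 1 (borrow)
  0-0-1 → 1 (borrow)
  0-1-1 → 0 (borrow)
  1-1-1 → 1 (borrow)
  1-0-1 → 0
  0-0 → 0
  0-1 → 1 (borrow)
  1-0-1 → 0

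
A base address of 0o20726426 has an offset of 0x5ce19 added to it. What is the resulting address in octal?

0o22275457

0x5ce19 = 0o1347031 in octal.
Add column by column in base 8, right to left:
  6+1 = 7
  2+3 = 5
  4+0 = 4
  6+7 = 5 carry 1
  2+4+1 = 7
  7+3 = 2 carry 1
  0+1+1 = 2
  2+0 = 2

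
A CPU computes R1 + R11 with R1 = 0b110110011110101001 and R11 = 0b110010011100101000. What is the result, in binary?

0b1101000111011010001

Add column by column in base 2, right to left:
  1+0 = 1
  0+0 = 0
  0+0 = 0
  1+1 = 0 carry 1
  0+0+1 = 1
  1+1 = 0 carry 1
  0+0+1 = 1
  1+0 = 1
  1+1 = 0 carry 1
  1+1+1 = 1 carry 1
  1+1+1 = 1 carry 1
  0+0+1 = 1
  0+0 = 0
  1+1 = 0 carry 1
  1+0+1 = 0 carry 1
  0+0+1 = 1
  1+1 = 0 carry 1
  1+1+1 = 1 carry 1
  final carry 1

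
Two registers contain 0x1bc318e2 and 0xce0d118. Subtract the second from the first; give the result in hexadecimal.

Subtract column by column in base 16:
  2-8 → a (borrow)
  e-1-1 → c
  8-1 → 7
  1-d → 4 (borrow)
  3-0-1 → 2
  c-e → e (borrow)
  b-c-1 → e (borrow)
  1-0-1 → 0

0xee247ca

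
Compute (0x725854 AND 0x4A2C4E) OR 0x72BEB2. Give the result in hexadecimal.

0x72BEF6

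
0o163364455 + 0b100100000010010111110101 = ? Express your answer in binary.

0o163364455 = 0b1110011011110100100101101 in binary.
Add column by column in base 2, right to left:
  1+1 = 0 carry 1
  0+0+1 = 1
  1+1 = 0 carry 1
  1+0+1 = 0 carry 1
  0+1+1 = 0 carry 1
  1+1+1 = 1 carry 1
  0+1+1 = 0 carry 1
  0+1+1 = 0 carry 1
  1+1+1 = 1 carry 1
  0+0+1 = 1
  0+1 = 1
  1+0 = 1
  0+0 = 0
  1+1 = 0 carry 1
  1+0+1 = 0 carry 1
  1+0+1 = 0 carry 1
  1+0+1 = 0 carry 1
  0+0+1 = 1
  1+0 = 1
  1+0 = 1
  0+1 = 1
  0+0 = 0
  1+0 = 1
  1+1 = 0 carry 1
  1+0+1 = 0 carry 1
  final carry 1

0b10010111100000111100100010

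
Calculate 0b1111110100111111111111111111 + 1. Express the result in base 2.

The trailing 18 digits are 1 (max in base 2), so adding 1 cascades: they roll to 0 and the next digit up increments.

0b1111110101000000000000000000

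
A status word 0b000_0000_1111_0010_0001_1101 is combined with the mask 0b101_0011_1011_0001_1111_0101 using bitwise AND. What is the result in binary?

AND bit by bit (1 only where both bits are 1):
  00000001111001000011101
& 10100111011000111110101
= 00000001011000000010101

0b00000001011000000010101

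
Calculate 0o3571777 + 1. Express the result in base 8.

0o3572000

The trailing 3 digits are 7 (max in base 8), so adding 1 cascades: they roll to 0 and the next digit up increments.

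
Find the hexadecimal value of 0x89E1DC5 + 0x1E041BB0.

Add column by column in base 16, right to left:
  5+0 = 5
  C+B = 7 carry 1
  D+B+1 = 9 carry 1
  1+1+1 = 3
  E+4 = 2 carry 1
  9+0+1 = A
  8+E = 6 carry 1
  0+1+1 = 2

0x26A23975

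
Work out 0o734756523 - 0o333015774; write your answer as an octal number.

Subtract column by column in base 8:
  3-4 → 7 (borrow)
  2-7-1 → 2 (borrow)
  5-7-1 → 5 (borrow)
  6-5-1 → 0
  5-1 → 4
  7-0 → 7
  4-3 → 1
  3-3 → 0
  7-3 → 4

0o401740527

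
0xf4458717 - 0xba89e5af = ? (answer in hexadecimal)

Subtract column by column in base 16:
  7-f → 8 (borrow)
  1-a-1 → 6 (borrow)
  7-5-1 → 1
  8-e → a (borrow)
  5-9-1 → b (borrow)
  4-8-1 → b (borrow)
  4-a-1 → 9 (borrow)
  f-b-1 → 3

0x39bba168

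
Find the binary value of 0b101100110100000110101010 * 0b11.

0b10000110011100010011111110

Multiply each base-2 digit by 3, carrying:
  0×3 = 0 → write 0
  1×3 = 3 → write 1 carry 1
  0×3+1 = 1 → write 1
  1×3 = 3 → write 1 carry 1
  0×3+1 = 1 → write 1
  1×3 = 3 → write 1 carry 1
  0×3+1 = 1 → write 1
  1×3 = 3 → write 1 carry 1
  1×3+1 = 4 → write 0 carry 2
  0×3+2 = 2 → write 0 carry 1
  0×3+1 = 1 → write 1
  0×3 = 0 → write 0
  0×3 = 0 → write 0
  0×3 = 0 → write 0
  1×3 = 3 → write 1 carry 1
  0×3+1 = 1 → write 1
  1×3 = 3 → write 1 carry 1
  1×3+1 = 4 → write 0 carry 2
  0×3+2 = 2 → write 0 carry 1
  0×3+1 = 1 → write 1
  1×3 = 3 → write 1 carry 1
  1×3+1 = 4 → write 0 carry 2
  0×3+2 = 2 → write 0 carry 1
  1×3+1 = 4 → write 0 carry 2
  remaining carry: 10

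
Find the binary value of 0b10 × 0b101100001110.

Multiply each base-2 digit by 2, carrying:
  0×2 = 0 → write 0
  1×2 = 2 → write 0 carry 1
  1×2+1 = 3 → write 1 carry 1
  1×2+1 = 3 → write 1 carry 1
  0×2+1 = 1 → write 1
  0×2 = 0 → write 0
  0×2 = 0 → write 0
  0×2 = 0 → write 0
  1×2 = 2 → write 0 carry 1
  1×2+1 = 3 → write 1 carry 1
  0×2+1 = 1 → write 1
  1×2 = 2 → write 0 carry 1
  remaining carry: 1

0b1011000011100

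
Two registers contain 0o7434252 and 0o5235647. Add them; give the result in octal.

0o14672121

Add column by column in base 8, right to left:
  2+7 = 1 carry 1
  5+4+1 = 2 carry 1
  2+6+1 = 1 carry 1
  4+5+1 = 2 carry 1
  3+3+1 = 7
  4+2 = 6
  7+5 = 4 carry 1
  final carry 1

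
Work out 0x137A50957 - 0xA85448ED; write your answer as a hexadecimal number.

Subtract column by column in base 16:
  7-D → A (borrow)
  5-E-1 → 6 (borrow)
  9-8-1 → 0
  0-4 → C (borrow)
  5-4-1 → 0
  A-5 → 5
  7-8 → F (borrow)
  3-A-1 → 8 (borrow)
  1-0-1 → 0

0x8F50C06A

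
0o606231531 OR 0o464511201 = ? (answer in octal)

0o666731731

OR each oct digit independently (no carries):
  6|4=6, 0|6=6, 6|4=6, 2|5=7, 3|1=3, 1|1=1, 5|2=7, 3|0=3, 1|1=1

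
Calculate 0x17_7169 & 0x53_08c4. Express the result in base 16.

0x130040

AND each hex digit independently (no carries):
  1&5=1, 7&3=3, 7&0=0, 1&8=0, 6&c=4, 9&4=0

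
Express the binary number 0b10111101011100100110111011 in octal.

Group the bits in threes: 010 111 101 011 100 100 110 111 011 → 275344673.

0o275344673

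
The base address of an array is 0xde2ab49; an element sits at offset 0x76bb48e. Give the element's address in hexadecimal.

Add column by column in base 16, right to left:
  9+e = 7 carry 1
  4+8+1 = d
  b+4 = f
  a+b = 5 carry 1
  2+b+1 = e
  e+6 = 4 carry 1
  d+7+1 = 5 carry 1
  final carry 1

0x154e5fd7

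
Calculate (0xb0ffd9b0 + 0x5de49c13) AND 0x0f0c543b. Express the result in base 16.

0xe045403

Add column by column in base 16, right to left:
  0+3 = 3
  b+1 = c
  9+c = 5 carry 1
  d+9+1 = 7 carry 1
  f+4+1 = 4 carry 1
  f+e+1 = e carry 1
  0+d+1 = e
  b+5 = 0 carry 1
  final carry 1
Sum = 0x10ee475c3; now AND with 0x0f0c543b:
  1&0=0, 0&0=0, e&f=e, e&0=0, 4&c=4, 7&5=5, 5&4=4, c&3=0, 3&b=3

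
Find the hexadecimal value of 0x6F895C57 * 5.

0x22DAECDB3

Multiply each base-16 digit by 5, carrying:
  7×5 = 35 → write 3 carry 2
  5×5+2 = 27 → write B carry 1
  C×5+1 = 61 → write D carry 3
  5×5+3 = 28 → write C carry 1
  9×5+1 = 46 → write E carry 2
  8×5+2 = 42 → write A carry 2
  F×5+2 = 77 → write D carry 4
  6×5+4 = 34 → write 2 carry 2
  remaining carry: 2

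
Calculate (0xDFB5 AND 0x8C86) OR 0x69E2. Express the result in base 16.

0xEDE6

0xDFB5 AND 0x8C86 = 0x8C84.
Then OR with 0x69E2.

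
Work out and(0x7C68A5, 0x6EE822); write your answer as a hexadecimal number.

0x6C6820

AND each hex digit independently (no carries):
  7&6=6, C&E=C, 6&E=6, 8&8=8, A&2=2, 5&2=0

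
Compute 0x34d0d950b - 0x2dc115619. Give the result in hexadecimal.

0x70fc3ef2

Subtract column by column in base 16:
  b-9 → 2
  0-1 → f (borrow)
  5-6-1 → e (borrow)
  9-5-1 → 3
  d-1 → c
  0-1 → f (borrow)
  d-c-1 → 0
  4-d → 7 (borrow)
  3-2-1 → 0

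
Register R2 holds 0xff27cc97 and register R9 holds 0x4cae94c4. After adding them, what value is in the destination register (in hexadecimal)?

0x14bd6615b

Add column by column in base 16, right to left:
  7+4 = b
  9+c = 5 carry 1
  c+4+1 = 1 carry 1
  c+9+1 = 6 carry 1
  7+e+1 = 6 carry 1
  2+a+1 = d
  f+c = b carry 1
  f+4+1 = 4 carry 1
  final carry 1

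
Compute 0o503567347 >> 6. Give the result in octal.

0o5035673

Shifting right by 6 bits = 2 oct digits: drop the last 2.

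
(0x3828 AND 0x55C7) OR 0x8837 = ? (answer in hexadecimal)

0x9837

0x3828 AND 0x55C7 = 0x1000.
Then OR with 0x8837.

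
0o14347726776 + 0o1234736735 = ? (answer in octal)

0o15604665733

Add column by column in base 8, right to left:
  6+5 = 3 carry 1
  7+3+1 = 3 carry 1
  7+7+1 = 7 carry 1
  6+6+1 = 5 carry 1
  2+3+1 = 6
  7+7 = 6 carry 1
  7+4+1 = 4 carry 1
  4+3+1 = 0 carry 1
  3+2+1 = 6
  4+1 = 5
  1+0 = 1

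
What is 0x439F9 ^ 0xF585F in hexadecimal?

XOR each hex digit independently (no carries):
  4^F=B, 3^5=6, 9^8=1, F^5=A, 9^F=6

0xB61A6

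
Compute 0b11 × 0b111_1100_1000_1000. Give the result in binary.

Multiply each base-2 digit by 3, carrying:
  0×3 = 0 → write 0
  0×3 = 0 → write 0
  0×3 = 0 → write 0
  1×3 = 3 → write 1 carry 1
  0×3+1 = 1 → write 1
  0×3 = 0 → write 0
  0×3 = 0 → write 0
  1×3 = 3 → write 1 carry 1
  0×3+1 = 1 → write 1
  0×3 = 0 → write 0
  1×3 = 3 → write 1 carry 1
  1×3+1 = 4 → write 0 carry 2
  1×3+2 = 5 → write 1 carry 2
  1×3+2 = 5 → write 1 carry 2
  1×3+2 = 5 → write 1 carry 2
  remaining carry: 10

0b10111010110011000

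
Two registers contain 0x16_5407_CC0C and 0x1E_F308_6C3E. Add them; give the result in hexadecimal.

Add column by column in base 16, right to left:
  C+E = A carry 1
  0+3+1 = 4
  C+C = 8 carry 1
  C+6+1 = 3 carry 1
  7+8+1 = 0 carry 1
  0+0+1 = 1
  4+3 = 7
  5+F = 4 carry 1
  6+E+1 = 5 carry 1
  1+1+1 = 3

0x354710384A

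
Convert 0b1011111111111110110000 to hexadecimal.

0x2FFFB0

Group the bits into nibbles: 0010 1111 1111 1111 1011 0000 → 2FFFB0.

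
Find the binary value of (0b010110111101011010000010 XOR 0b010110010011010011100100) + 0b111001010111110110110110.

First 0b010110111101011010000010 XOR 0b010110010011010011100100 = 0b000000101110001001100110.
Add column by column in base 2, right to left:
  0+0 = 0
  1+1 = 0 carry 1
  1+1+1 = 1 carry 1
  0+0+1 = 1
  0+1 = 1
  1+1 = 0 carry 1
  1+0+1 = 0 carry 1
  0+1+1 = 0 carry 1
  0+1+1 = 0 carry 1
  1+0+1 = 0 carry 1
  0+1+1 = 0 carry 1
  0+1+1 = 0 carry 1
  0+1+1 = 0 carry 1
  1+1+1 = 1 carry 1
  1+1+1 = 1 carry 1
  1+0+1 = 0 carry 1
  0+1+1 = 0 carry 1
  1+0+1 = 0 carry 1
  0+1+1 = 0 carry 1
  0+0+1 = 1
  0+0 = 0
  0+1 = 1
  0+1 = 1
  0+1 = 1

0b111010000110000000011100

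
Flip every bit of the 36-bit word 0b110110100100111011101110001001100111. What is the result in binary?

Invert each bit: 110110100100111011101110001001100111 → 001001011011000100010001110110011000.

0b001001011011000100010001110110011000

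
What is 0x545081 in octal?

0o25050201

Expand each hex digit to 4 bits: 5=0101 4=0100 5=0101 0=0000 8=1000 1=0001.
Group the bits in threes: 010 101 000 101 000 010 000 001 → 25050201.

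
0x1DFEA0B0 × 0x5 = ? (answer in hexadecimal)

Multiply each base-16 digit by 5, carrying:
  0×5 = 0 → write 0
  B×5 = 55 → write 7 carry 3
  0×5+3 = 3 → write 3
  A×5 = 50 → write 2 carry 3
  E×5+3 = 73 → write 9 carry 4
  F×5+4 = 79 → write F carry 4
  D×5+4 = 69 → write 5 carry 4
  1×5+4 = 9 → write 9

0x95F92370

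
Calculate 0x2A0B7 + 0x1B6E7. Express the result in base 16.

0x4579E

Add column by column in base 16, right to left:
  7+7 = E
  B+E = 9 carry 1
  0+6+1 = 7
  A+B = 5 carry 1
  2+1+1 = 4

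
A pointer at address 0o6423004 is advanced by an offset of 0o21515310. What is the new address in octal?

Add column by column in base 8, right to left:
  4+0 = 4
  0+1 = 1
  0+3 = 3
  3+5 = 0 carry 1
  2+1+1 = 4
  4+5 = 1 carry 1
  6+1+1 = 0 carry 1
  0+2+1 = 3

0o30140314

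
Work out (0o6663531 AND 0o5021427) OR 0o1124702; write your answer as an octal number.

0o6663531 AND 0o5021427 = 0o4021421.
Then OR with 0o1124702.

0o5125723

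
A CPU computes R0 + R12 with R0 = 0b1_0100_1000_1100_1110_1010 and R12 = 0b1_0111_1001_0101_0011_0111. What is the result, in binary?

Add column by column in base 2, right to left:
  0+1 = 1
  1+1 = 0 carry 1
  0+1+1 = 0 carry 1
  1+0+1 = 0 carry 1
  0+1+1 = 0 carry 1
  1+1+1 = 1 carry 1
  1+0+1 = 0 carry 1
  1+0+1 = 0 carry 1
  0+1+1 = 0 carry 1
  0+0+1 = 1
  1+1 = 0 carry 1
  1+0+1 = 0 carry 1
  0+1+1 = 0 carry 1
  0+0+1 = 1
  0+0 = 0
  1+1 = 0 carry 1
  0+1+1 = 0 carry 1
  0+1+1 = 0 carry 1
  1+1+1 = 1 carry 1
  0+0+1 = 1
  1+1 = 0 carry 1
  final carry 1

0b1011000010001000100001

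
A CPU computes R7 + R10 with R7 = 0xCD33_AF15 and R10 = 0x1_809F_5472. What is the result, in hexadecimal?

Add column by column in base 16, right to left:
  5+2 = 7
  1+7 = 8
  F+4 = 3 carry 1
  A+5+1 = 0 carry 1
  3+F+1 = 3 carry 1
  3+9+1 = D
  D+0 = D
  C+8 = 4 carry 1
  0+1+1 = 2

0x24DD30387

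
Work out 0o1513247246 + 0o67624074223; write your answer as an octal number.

0o71337343471

Add column by column in base 8, right to left:
  6+3 = 1 carry 1
  4+2+1 = 7
  2+2 = 4
  7+4 = 3 carry 1
  4+7+1 = 4 carry 1
  2+0+1 = 3
  3+4 = 7
  1+2 = 3
  5+6 = 3 carry 1
  1+7+1 = 1 carry 1
  0+6+1 = 7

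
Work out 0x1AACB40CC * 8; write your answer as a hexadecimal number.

Multiply each base-16 digit by 8, carrying:
  C×8 = 96 → write 0 carry 6
  C×8+6 = 102 → write 6 carry 6
  0×8+6 = 6 → write 6
  4×8 = 32 → write 0 carry 2
  B×8+2 = 90 → write A carry 5
  C×8+5 = 101 → write 5 carry 6
  A×8+6 = 86 → write 6 carry 5
  A×8+5 = 85 → write 5 carry 5
  1×8+5 = 13 → write D

0xD565A0660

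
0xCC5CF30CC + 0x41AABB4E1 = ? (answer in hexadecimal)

0x10E07AE5AD

Add column by column in base 16, right to left:
  C+1 = D
  C+E = A carry 1
  0+4+1 = 5
  3+B = E
  F+B = A carry 1
  C+A+1 = 7 carry 1
  5+A+1 = 0 carry 1
  C+1+1 = E
  C+4 = 0 carry 1
  final carry 1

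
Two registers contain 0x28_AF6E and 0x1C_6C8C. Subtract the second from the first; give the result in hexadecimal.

0xC42E2

Subtract column by column in base 16:
  E-C → 2
  6-8 → E (borrow)
  F-C-1 → 2
  A-6 → 4
  8-C → C (borrow)
  2-1-1 → 0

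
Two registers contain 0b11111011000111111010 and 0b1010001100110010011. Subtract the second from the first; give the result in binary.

0b10101001100001100111

Subtract column by column in base 2:
  0-1 → 1 (borrow)
  1-1-1 → 1 (borrow)
  0-0-1 → 1 (borrow)
  1-0-1 → 0
  1-1 → 0
  1-0 → 1
  1-0 → 1
  1-1 → 0
  1-1 → 0
  0-0 → 0
  0-0 → 0
  0-1 → 1 (borrow)
  1-1-1 → 1 (borrow)
  1-0-1 → 0
  0-0 → 0
  1-0 → 1
  1-1 → 0
  1-0 → 1
  1-1 → 0
  1-0 → 1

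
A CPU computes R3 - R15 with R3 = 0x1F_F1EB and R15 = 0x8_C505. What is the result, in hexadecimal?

Subtract column by column in base 16:
  B-5 → 6
  E-0 → E
  1-5 → C (borrow)
  F-C-1 → 2
  F-8 → 7
  1-0 → 1

0x172CE6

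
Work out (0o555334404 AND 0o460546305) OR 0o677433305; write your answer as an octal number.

0o677537305

0o555334404 AND 0o460546305 = 0o440104004.
Then OR with 0o677433305.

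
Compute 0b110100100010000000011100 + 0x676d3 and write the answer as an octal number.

0b110100100010000000011100 = 0o64420034 in octal.
0x676d3 = 0o1473323 in octal.
Add column by column in base 8, right to left:
  4+3 = 7
  3+2 = 5
  0+3 = 3
  0+3 = 3
  2+7 = 1 carry 1
  4+4+1 = 1 carry 1
  4+1+1 = 6
  6+0 = 6

0o66113357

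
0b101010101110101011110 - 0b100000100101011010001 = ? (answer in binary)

0b1010001001010001101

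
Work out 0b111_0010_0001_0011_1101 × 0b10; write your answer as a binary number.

0b11100100001001111010

Multiply each base-2 digit by 2, carrying:
  1×2 = 2 → write 0 carry 1
  0×2+1 = 1 → write 1
  1×2 = 2 → write 0 carry 1
  1×2+1 = 3 → write 1 carry 1
  1×2+1 = 3 → write 1 carry 1
  1×2+1 = 3 → write 1 carry 1
  0×2+1 = 1 → write 1
  0×2 = 0 → write 0
  1×2 = 2 → write 0 carry 1
  0×2+1 = 1 → write 1
  0×2 = 0 → write 0
  0×2 = 0 → write 0
  0×2 = 0 → write 0
  1×2 = 2 → write 0 carry 1
  0×2+1 = 1 → write 1
  0×2 = 0 → write 0
  1×2 = 2 → write 0 carry 1
  1×2+1 = 3 → write 1 carry 1
  1×2+1 = 3 → write 1 carry 1
  remaining carry: 1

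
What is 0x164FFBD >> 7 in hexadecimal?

0x2C9FF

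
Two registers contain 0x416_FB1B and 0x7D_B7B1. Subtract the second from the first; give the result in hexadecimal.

0x399436A

Subtract column by column in base 16:
  B-1 → A
  1-B → 6 (borrow)
  B-7-1 → 3
  F-B → 4
  6-D → 9 (borrow)
  1-7-1 → 9 (borrow)
  4-0-1 → 3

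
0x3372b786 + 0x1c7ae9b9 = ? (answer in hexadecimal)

Add column by column in base 16, right to left:
  6+9 = f
  8+b = 3 carry 1
  7+9+1 = 1 carry 1
  b+e+1 = a carry 1
  2+a+1 = d
  7+7 = e
  3+c = f
  3+1 = 4

0x4feda13f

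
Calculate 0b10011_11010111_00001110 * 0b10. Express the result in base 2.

Multiply each base-2 digit by 2, carrying:
  0×2 = 0 → write 0
  1×2 = 2 → write 0 carry 1
  1×2+1 = 3 → write 1 carry 1
  1×2+1 = 3 → write 1 carry 1
  0×2+1 = 1 → write 1
  0×2 = 0 → write 0
  0×2 = 0 → write 0
  0×2 = 0 → write 0
  1×2 = 2 → write 0 carry 1
  1×2+1 = 3 → write 1 carry 1
  1×2+1 = 3 → write 1 carry 1
  0×2+1 = 1 → write 1
  1×2 = 2 → write 0 carry 1
  0×2+1 = 1 → write 1
  1×2 = 2 → write 0 carry 1
  1×2+1 = 3 → write 1 carry 1
  1×2+1 = 3 → write 1 carry 1
  1×2+1 = 3 → write 1 carry 1
  0×2+1 = 1 → write 1
  0×2 = 0 → write 0
  1×2 = 2 → write 0 carry 1
  remaining carry: 1

0b1001111010111000011100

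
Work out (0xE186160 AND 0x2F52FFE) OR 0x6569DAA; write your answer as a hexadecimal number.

0x656BDEA

0xE186160 AND 0x2F52FFE = 0x2102160.
Then OR with 0x6569DAA.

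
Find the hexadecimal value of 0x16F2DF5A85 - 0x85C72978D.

0xE966CC2F8

Subtract column by column in base 16:
  5-D → 8 (borrow)
  8-8-1 → F (borrow)
  A-7-1 → 2
  5-9 → C (borrow)
  F-2-1 → C
  D-7 → 6
  2-C → 6 (borrow)
  F-5-1 → 9
  6-8 → E (borrow)
  1-0-1 → 0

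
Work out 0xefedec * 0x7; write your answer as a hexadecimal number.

0x68f8174

Multiply each base-16 digit by 7, carrying:
  c×7 = 84 → write 4 carry 5
  e×7+5 = 103 → write 7 carry 6
  d×7+6 = 97 → write 1 carry 6
  e×7+6 = 104 → write 8 carry 6
  f×7+6 = 111 → write f carry 6
  e×7+6 = 104 → write 8 carry 6
  remaining carry: 6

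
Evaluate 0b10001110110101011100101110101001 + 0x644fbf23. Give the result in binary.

0b11110011001001011000101011001100

0x644fbf23 = 0b1100100010011111011111100100011 in binary.
Add column by column in base 2, right to left:
  1+1 = 0 carry 1
  0+1+1 = 0 carry 1
  0+0+1 = 1
  1+0 = 1
  0+0 = 0
  1+1 = 0 carry 1
  0+0+1 = 1
  1+0 = 1
  1+1 = 0 carry 1
  1+1+1 = 1 carry 1
  0+1+1 = 0 carry 1
  1+1+1 = 1 carry 1
  0+1+1 = 0 carry 1
  0+1+1 = 0 carry 1
  1+0+1 = 0 carry 1
  1+1+1 = 1 carry 1
  1+1+1 = 1 carry 1
  0+1+1 = 0 carry 1
  1+1+1 = 1 carry 1
  0+1+1 = 0 carry 1
  1+0+1 = 0 carry 1
  0+0+1 = 1
  1+1 = 0 carry 1
  1+0+1 = 0 carry 1
  0+0+1 = 1
  1+0 = 1
  1+1 = 0 carry 1
  1+0+1 = 0 carry 1
  0+0+1 = 1
  0+1 = 1
  0+1 = 1
  1+0 = 1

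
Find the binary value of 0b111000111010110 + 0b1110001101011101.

Add column by column in base 2, right to left:
  0+1 = 1
  1+0 = 1
  1+1 = 0 carry 1
  0+1+1 = 0 carry 1
  1+1+1 = 1 carry 1
  0+0+1 = 1
  1+1 = 0 carry 1
  1+0+1 = 0 carry 1
  1+1+1 = 1 carry 1
  0+1+1 = 0 carry 1
  0+0+1 = 1
  0+0 = 0
  1+0 = 1
  1+1 = 0 carry 1
  1+1+1 = 1 carry 1
  0+1+1 = 0 carry 1
  final carry 1

0b10101010100110011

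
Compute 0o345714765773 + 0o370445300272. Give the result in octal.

Add column by column in base 8, right to left:
  3+2 = 5
  7+7 = 6 carry 1
  7+2+1 = 2 carry 1
  5+0+1 = 6
  6+0 = 6
  7+3 = 2 carry 1
  4+5+1 = 2 carry 1
  1+4+1 = 6
  7+4 = 3 carry 1
  5+0+1 = 6
  4+7 = 3 carry 1
  3+3+1 = 7

0o736362266265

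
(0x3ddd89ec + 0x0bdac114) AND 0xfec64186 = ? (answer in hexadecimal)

Add column by column in base 16, right to left:
  c+4 = 0 carry 1
  e+1+1 = 0 carry 1
  9+1+1 = b
  8+c = 4 carry 1
  d+a+1 = 8 carry 1
  d+d+1 = b carry 1
  d+b+1 = 9 carry 1
  3+0+1 = 4
Sum = 0x49b84b00; now AND with 0xfec64186:
  4&f=4, 9&e=8, b&c=8, 8&6=0, 4&4=4, b&1=1, 0&8=0, 0&6=0

0x48804100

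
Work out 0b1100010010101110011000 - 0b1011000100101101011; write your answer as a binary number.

0b1010111010001000101101

Subtract column by column in base 2:
  0-1 → 1 (borrow)
  0-1-1 → 0 (borrow)
  0-0-1 → 1 (borrow)
  1-1-1 → 1 (borrow)
  1-0-1 → 0
  0-1 → 1 (borrow)
  0-1-1 → 0 (borrow)
  1-0-1 → 0
  1-1 → 0
  1-0 → 1
  0-0 → 0
  1-1 → 0
  0-0 → 0
  1-0 → 1
  0-0 → 0
  0-1 → 1 (borrow)
  1-1-1 → 1 (borrow)
  0-0-1 → 1 (borrow)
  0-1-1 → 0 (borrow)
  0-0-1 → 1 (borrow)
  1-0-1 → 0
  1-0 → 1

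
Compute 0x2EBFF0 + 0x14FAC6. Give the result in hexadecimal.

Add column by column in base 16, right to left:
  0+6 = 6
  F+C = B carry 1
  F+A+1 = A carry 1
  B+F+1 = B carry 1
  E+4+1 = 3 carry 1
  2+1+1 = 4

0x43BAB6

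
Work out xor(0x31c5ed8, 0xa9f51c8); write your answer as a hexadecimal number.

XOR each hex digit independently (no carries):
  3^a=9, 1^9=8, c^f=3, 5^5=0, e^1=f, d^c=1, 8^8=0

0x9830f10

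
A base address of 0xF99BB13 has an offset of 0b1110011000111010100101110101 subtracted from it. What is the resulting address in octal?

0o115410636

0xF99BB13 = 0o1746335423 in octal.
0b1110011000111010100101110101 = 0o1630724565 in octal.
Subtract column by column in base 8:
  3-5 → 6 (borrow)
  2-6-1 → 3 (borrow)
  4-5-1 → 6 (borrow)
  5-4-1 → 0
  3-2 → 1
  3-7 → 4 (borrow)
  6-0-1 → 5
  4-3 → 1
  7-6 → 1
  1-1 → 0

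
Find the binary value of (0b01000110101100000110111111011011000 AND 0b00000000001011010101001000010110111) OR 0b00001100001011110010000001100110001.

0b01000110101100000110111111011011000 AND 0b00000000001011010101001000010110111 = 0b00000000001000000100001000010010000.
Then OR with 0b00001100001011110010000001100110001.

0b1100001011110110001001110110001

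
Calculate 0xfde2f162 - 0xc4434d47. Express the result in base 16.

0x399fa41b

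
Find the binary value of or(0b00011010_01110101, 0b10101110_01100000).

OR bit by bit (1 where either bit is 1):
  0001101001110101
| 1010111001100000
= 1011111001110101

0b1011111001110101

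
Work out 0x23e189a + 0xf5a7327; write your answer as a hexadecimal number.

0x11988bc1

Add column by column in base 16, right to left:
  a+7 = 1 carry 1
  9+2+1 = c
  8+3 = b
  1+7 = 8
  e+a = 8 carry 1
  3+5+1 = 9
  2+f = 1 carry 1
  final carry 1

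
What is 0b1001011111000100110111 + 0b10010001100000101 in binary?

Add column by column in base 2, right to left:
  1+1 = 0 carry 1
  1+0+1 = 0 carry 1
  1+1+1 = 1 carry 1
  0+0+1 = 1
  1+0 = 1
  1+0 = 1
  0+0 = 0
  0+0 = 0
  1+1 = 0 carry 1
  0+1+1 = 0 carry 1
  0+0+1 = 1
  0+0 = 0
  1+0 = 1
  1+1 = 0 carry 1
  1+0+1 = 0 carry 1
  1+0+1 = 0 carry 1
  1+1+1 = 1 carry 1
  0+0+1 = 1
  1+0 = 1
  0+0 = 0
  0+0 = 0
  1+0 = 1

0b1001110001010000111100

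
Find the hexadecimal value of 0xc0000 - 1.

The trailing 4 digits are 0, so subtracting 1 borrows through: they become F and the next digit up decrements.

0xbffff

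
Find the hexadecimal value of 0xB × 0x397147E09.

0x277DE16A63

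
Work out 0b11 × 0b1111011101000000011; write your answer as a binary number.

0b101110010111000001001

Multiply each base-2 digit by 3, carrying:
  1×3 = 3 → write 1 carry 1
  1×3+1 = 4 → write 0 carry 2
  0×3+2 = 2 → write 0 carry 1
  0×3+1 = 1 → write 1
  0×3 = 0 → write 0
  0×3 = 0 → write 0
  0×3 = 0 → write 0
  0×3 = 0 → write 0
  0×3 = 0 → write 0
  1×3 = 3 → write 1 carry 1
  0×3+1 = 1 → write 1
  1×3 = 3 → write 1 carry 1
  1×3+1 = 4 → write 0 carry 2
  1×3+2 = 5 → write 1 carry 2
  0×3+2 = 2 → write 0 carry 1
  1×3+1 = 4 → write 0 carry 2
  1×3+2 = 5 → write 1 carry 2
  1×3+2 = 5 → write 1 carry 2
  1×3+2 = 5 → write 1 carry 2
  remaining carry: 10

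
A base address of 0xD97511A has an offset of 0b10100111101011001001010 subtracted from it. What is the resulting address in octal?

0o1520675320

0xD97511A = 0o1545650432 in octal.
0b10100111101011001001010 = 0o24753112 in octal.
Subtract column by column in base 8:
  2-2 → 0
  3-1 → 2
  4-1 → 3
  0-3 → 5 (borrow)
  5-5-1 → 7 (borrow)
  6-7-1 → 6 (borrow)
  5-4-1 → 0
  4-2 → 2
  5-0 → 5
  1-0 → 1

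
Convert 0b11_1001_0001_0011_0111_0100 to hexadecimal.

Group the bits into nibbles: 0011 1001 0001 0011 0111 0100 → 391374.

0x391374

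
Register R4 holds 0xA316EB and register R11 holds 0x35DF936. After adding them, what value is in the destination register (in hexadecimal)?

Add column by column in base 16, right to left:
  B+6 = 1 carry 1
  E+3+1 = 2 carry 1
  6+9+1 = 0 carry 1
  1+F+1 = 1 carry 1
  3+D+1 = 1 carry 1
  A+5+1 = 0 carry 1
  0+3+1 = 4

0x4011021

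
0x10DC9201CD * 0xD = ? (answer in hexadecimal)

Multiply each base-16 digit by 13, carrying:
  D×13 = 169 → write 9 carry 10
  C×13+10 = 166 → write 6 carry 10
  1×13+10 = 23 → write 7 carry 1
  0×13+1 = 1 → write 1
  2×13 = 26 → write A carry 1
  9×13+1 = 118 → write 6 carry 7
  C×13+7 = 163 → write 3 carry 10
  D×13+10 = 179 → write 3 carry 11
  0×13+11 = 11 → write B
  1×13 = 13 → write D

0xDB336A1769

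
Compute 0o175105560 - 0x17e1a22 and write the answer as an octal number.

0x17e1a22 = 0o137415042 in octal.
Subtract column by column in base 8:
  0-2 → 6 (borrow)
  6-4-1 → 1
  5-0 → 5
  5-5 → 0
  0-1 → 7 (borrow)
  1-4-1 → 4 (borrow)
  5-7-1 → 5 (borrow)
  7-3-1 → 3
  1-1 → 0

0o35470516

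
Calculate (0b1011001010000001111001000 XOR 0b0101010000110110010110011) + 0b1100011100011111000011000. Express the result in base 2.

First 0b1011001010000001111001000 XOR 0b0101010000110110010110011 = 0b1110011010110111101111011.
Add column by column in base 2, right to left:
  1+0 = 1
  1+0 = 1
  0+0 = 0
  1+1 = 0 carry 1
  1+1+1 = 1 carry 1
  1+0+1 = 0 carry 1
  1+0+1 = 0 carry 1
  0+0+1 = 1
  1+0 = 1
  1+1 = 0 carry 1
  1+1+1 = 1 carry 1
  1+1+1 = 1 carry 1
  0+1+1 = 0 carry 1
  1+1+1 = 1 carry 1
  1+0+1 = 0 carry 1
  0+0+1 = 1
  1+0 = 1
  0+1 = 1
  1+1 = 0 carry 1
  1+1+1 = 1 carry 1
  0+0+1 = 1
  0+0 = 0
  1+0 = 1
  1+1 = 0 carry 1
  1+1+1 = 1 carry 1
  final carry 1

0b11010110111010110110010011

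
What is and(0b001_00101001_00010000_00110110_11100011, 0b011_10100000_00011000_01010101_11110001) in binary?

0b00100100000000100000001010011100001

AND bit by bit (1 only where both bits are 1):
  00100101001000100000011011011100011
& 01110100000000110000101010111110001
= 00100100000000100000001010011100001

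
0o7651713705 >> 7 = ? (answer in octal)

7 bits is not a whole number of base-8 digits; in binary: 111110101001111001011111000101 >> 7 = 11111010100111100101111.

0o37247457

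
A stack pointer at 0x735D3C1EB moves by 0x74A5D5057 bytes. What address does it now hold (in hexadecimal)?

Add column by column in base 16, right to left:
  B+7 = 2 carry 1
  E+5+1 = 4 carry 1
  1+0+1 = 2
  C+5 = 1 carry 1
  3+D+1 = 1 carry 1
  D+5+1 = 3 carry 1
  5+A+1 = 0 carry 1
  3+4+1 = 8
  7+7 = E

0xE80311242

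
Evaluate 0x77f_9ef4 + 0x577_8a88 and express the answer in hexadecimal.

Add column by column in base 16, right to left:
  4+8 = c
  f+8 = 7 carry 1
  e+a+1 = 9 carry 1
  9+8+1 = 2 carry 1
  f+7+1 = 7 carry 1
  7+7+1 = f
  7+5 = c

0xcf7297c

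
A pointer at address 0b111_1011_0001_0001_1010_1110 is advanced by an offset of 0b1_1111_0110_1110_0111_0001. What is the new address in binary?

Add column by column in base 2, right to left:
  0+1 = 1
  1+0 = 1
  1+0 = 1
  1+0 = 1
  0+1 = 1
  1+1 = 0 carry 1
  0+1+1 = 0 carry 1
  1+0+1 = 0 carry 1
  1+0+1 = 0 carry 1
  0+1+1 = 0 carry 1
  0+1+1 = 0 carry 1
  0+1+1 = 0 carry 1
  1+0+1 = 0 carry 1
  0+1+1 = 0 carry 1
  0+1+1 = 0 carry 1
  0+0+1 = 1
  1+1 = 0 carry 1
  1+1+1 = 1 carry 1
  0+1+1 = 0 carry 1
  1+1+1 = 1 carry 1
  1+1+1 = 1 carry 1
  1+0+1 = 0 carry 1
  1+0+1 = 0 carry 1
  final carry 1

0b100110101000000000011111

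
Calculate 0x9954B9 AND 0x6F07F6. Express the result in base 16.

AND each hex digit independently (no carries):
  9&6=0, 9&F=9, 5&0=0, 4&7=4, B&F=B, 9&6=0

0x0904B0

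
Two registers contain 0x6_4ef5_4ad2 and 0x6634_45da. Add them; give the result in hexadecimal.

0x6b52990ac

Add column by column in base 16, right to left:
  2+a = c
  d+d = a carry 1
  a+5+1 = 0 carry 1
  4+4+1 = 9
  5+4 = 9
  f+3 = 2 carry 1
  e+6+1 = 5 carry 1
  4+6+1 = b
  6+0 = 6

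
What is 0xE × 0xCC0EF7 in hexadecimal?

0xB28D182

Multiply each base-16 digit by 14, carrying:
  7×14 = 98 → write 2 carry 6
  F×14+6 = 216 → write 8 carry 13
  E×14+13 = 209 → write 1 carry 13
  0×14+13 = 13 → write D
  C×14 = 168 → write 8 carry 10
  C×14+10 = 178 → write 2 carry 11
  remaining carry: B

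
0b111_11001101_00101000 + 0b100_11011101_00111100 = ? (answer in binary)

Add column by column in base 2, right to left:
  0+0 = 0
  0+0 = 0
  0+1 = 1
  1+1 = 0 carry 1
  0+1+1 = 0 carry 1
  1+1+1 = 1 carry 1
  0+0+1 = 1
  0+0 = 0
  1+1 = 0 carry 1
  0+0+1 = 1
  1+1 = 0 carry 1
  1+1+1 = 1 carry 1
  0+1+1 = 0 carry 1
  0+0+1 = 1
  1+1 = 0 carry 1
  1+1+1 = 1 carry 1
  1+0+1 = 0 carry 1
  1+0+1 = 0 carry 1
  1+1+1 = 1 carry 1
  final carry 1

0b11001010101001100100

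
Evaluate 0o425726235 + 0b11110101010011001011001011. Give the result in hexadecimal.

0o425726235 = 0x457ac9d in hexadecimal.
0b11110101010011001011001011 = 0x3d532cb in hexadecimal.
Add column by column in base 16, right to left:
  d+b = 8 carry 1
  9+c+1 = 6 carry 1
  c+2+1 = f
  a+3 = d
  7+5 = c
  5+d = 2 carry 1
  4+3+1 = 8

0x82cdf68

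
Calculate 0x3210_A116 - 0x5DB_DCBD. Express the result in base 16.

0x2C34C459

Subtract column by column in base 16:
  6-D → 9 (borrow)
  1-B-1 → 5 (borrow)
  1-C-1 → 4 (borrow)
  A-D-1 → C (borrow)
  0-B-1 → 4 (borrow)
  1-D-1 → 3 (borrow)
  2-5-1 → C (borrow)
  3-0-1 → 2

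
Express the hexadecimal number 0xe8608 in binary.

Expand each hex digit to 4 bits: e=1110 8=1000 6=0110 0=0000 8=1000.

0b11101000011000001000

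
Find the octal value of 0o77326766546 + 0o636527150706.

Add column by column in base 8, right to left:
  6+6 = 4 carry 1
  4+0+1 = 5
  5+7 = 4 carry 1
  6+0+1 = 7
  6+5 = 3 carry 1
  7+1+1 = 1 carry 1
  6+7+1 = 6 carry 1
  2+2+1 = 5
  3+5 = 0 carry 1
  7+6+1 = 6 carry 1
  7+3+1 = 3 carry 1
  0+6+1 = 7

0o736056137454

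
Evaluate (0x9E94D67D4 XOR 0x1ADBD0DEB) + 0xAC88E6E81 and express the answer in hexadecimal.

0x130D7ED8C0

First 0x9E94D67D4 XOR 0x1ADBD0DEB = 0x844F06A3F.
Add column by column in base 16, right to left:
  F+1 = 0 carry 1
  3+8+1 = C
  A+E = 8 carry 1
  6+6+1 = D
  0+E = E
  F+8 = 7 carry 1
  4+8+1 = D
  4+C = 0 carry 1
  8+A+1 = 3 carry 1
  final carry 1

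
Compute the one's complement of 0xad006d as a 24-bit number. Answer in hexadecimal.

Each hex digit d becomes f−d:
  a→5, d→2, 0→f, 0→f, 6→9, d→2

0x52ff92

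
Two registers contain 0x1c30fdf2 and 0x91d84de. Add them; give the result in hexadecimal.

0x254e82d0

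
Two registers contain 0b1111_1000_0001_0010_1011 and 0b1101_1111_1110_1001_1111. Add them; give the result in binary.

Add column by column in base 2, right to left:
  1+1 = 0 carry 1
  1+1+1 = 1 carry 1
  0+1+1 = 0 carry 1
  1+1+1 = 1 carry 1
  0+1+1 = 0 carry 1
  1+0+1 = 0 carry 1
  0+0+1 = 1
  0+1 = 1
  1+0 = 1
  0+1 = 1
  0+1 = 1
  0+1 = 1
  0+1 = 1
  0+1 = 1
  0+1 = 1
  1+1 = 0 carry 1
  1+1+1 = 1 carry 1
  1+0+1 = 0 carry 1
  1+1+1 = 1 carry 1
  1+1+1 = 1 carry 1
  final carry 1

0b111010111111111001010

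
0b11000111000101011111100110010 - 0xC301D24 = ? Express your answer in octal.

0b11000111000101011111100110010 = 0o3070537462 in octal.
0xC301D24 = 0o1414016444 in octal.
Subtract column by column in base 8:
  2-4 → 6 (borrow)
  6-4-1 → 1
  4-4 → 0
  7-6 → 1
  3-1 → 2
  5-0 → 5
  0-4 → 4 (borrow)
  7-1-1 → 5
  0-4 → 4 (borrow)
  3-1-1 → 1

0o1454521016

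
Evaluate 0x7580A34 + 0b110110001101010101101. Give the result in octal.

0x7580A34 = 0o726005064 in octal.
0b110110001101010101101 = 0o6615255 in octal.
Add column by column in base 8, right to left:
  4+5 = 1 carry 1
  6+5+1 = 4 carry 1
  0+2+1 = 3
  5+5 = 2 carry 1
  0+1+1 = 2
  0+6 = 6
  6+6 = 4 carry 1
  2+0+1 = 3
  7+0 = 7

0o734622341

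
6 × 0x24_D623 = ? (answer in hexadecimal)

0xDD04D2

Multiply each base-16 digit by 6, carrying:
  3×6 = 18 → write 2 carry 1
  2×6+1 = 13 → write D
  6×6 = 36 → write 4 carry 2
  D×6+2 = 80 → write 0 carry 5
  4×6+5 = 29 → write D carry 1
  2×6+1 = 13 → write D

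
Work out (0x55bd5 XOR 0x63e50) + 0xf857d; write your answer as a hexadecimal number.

0x12eb02

First 0x55bd5 XOR 0x63e50 = 0x36585.
Add column by column in base 16, right to left:
  5+d = 2 carry 1
  8+7+1 = 0 carry 1
  5+5+1 = b
  6+8 = e
  3+f = 2 carry 1
  final carry 1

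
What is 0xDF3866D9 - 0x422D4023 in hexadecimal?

0x9D0B26B6

Subtract column by column in base 16:
  9-3 → 6
  D-2 → B
  6-0 → 6
  6-4 → 2
  8-D → B (borrow)
  3-2-1 → 0
  F-2 → D
  D-4 → 9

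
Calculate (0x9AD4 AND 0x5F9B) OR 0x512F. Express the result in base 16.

0x9AD4 AND 0x5F9B = 0x1A90.
Then OR with 0x512F.

0x5BBF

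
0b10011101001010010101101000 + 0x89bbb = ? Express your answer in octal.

0o237240443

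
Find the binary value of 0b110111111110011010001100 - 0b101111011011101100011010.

0b1000100010101101110010

Subtract column by column in base 2:
  0-0 → 0
  0-1 → 1 (borrow)
  1-0-1 → 0
  1-1 → 0
  0-1 → 1 (borrow)
  0-0-1 → 1 (borrow)
  0-0-1 → 1 (borrow)
  1-0-1 → 0
  0-1 → 1 (borrow)
  1-1-1 → 1 (borrow)
  1-0-1 → 0
  0-1 → 1 (borrow)
  0-1-1 → 0 (borrow)
  1-1-1 → 1 (borrow)
  1-0-1 → 0
  1-1 → 0
  1-1 → 0
  1-0 → 1
  1-1 → 0
  1-1 → 0
  1-1 → 0
  0-1 → 1 (borrow)
  1-0-1 → 0
  1-1 → 0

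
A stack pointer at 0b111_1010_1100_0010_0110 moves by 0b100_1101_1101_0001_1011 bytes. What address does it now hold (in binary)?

0b11001000100101000001

Add column by column in base 2, right to left:
  0+1 = 1
  1+1 = 0 carry 1
  1+0+1 = 0 carry 1
  0+1+1 = 0 carry 1
  0+1+1 = 0 carry 1
  1+0+1 = 0 carry 1
  0+0+1 = 1
  0+0 = 0
  0+1 = 1
  0+0 = 0
  1+1 = 0 carry 1
  1+1+1 = 1 carry 1
  0+1+1 = 0 carry 1
  1+0+1 = 0 carry 1
  0+1+1 = 0 carry 1
  1+1+1 = 1 carry 1
  1+0+1 = 0 carry 1
  1+0+1 = 0 carry 1
  1+1+1 = 1 carry 1
  final carry 1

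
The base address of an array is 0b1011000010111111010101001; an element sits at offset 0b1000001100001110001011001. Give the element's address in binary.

0b10011001111001101100000010

Add column by column in base 2, right to left:
  1+1 = 0 carry 1
  0+0+1 = 1
  0+0 = 0
  1+1 = 0 carry 1
  0+1+1 = 0 carry 1
  1+0+1 = 0 carry 1
  0+1+1 = 0 carry 1
  1+0+1 = 0 carry 1
  0+0+1 = 1
  1+0 = 1
  1+1 = 0 carry 1
  1+1+1 = 1 carry 1
  1+1+1 = 1 carry 1
  1+0+1 = 0 carry 1
  1+0+1 = 0 carry 1
  0+0+1 = 1
  1+0 = 1
  0+1 = 1
  0+1 = 1
  0+0 = 0
  0+0 = 0
  1+0 = 1
  1+0 = 1
  0+0 = 0
  1+1 = 0 carry 1
  final carry 1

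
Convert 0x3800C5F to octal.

Expand each hex digit to 4 bits: 3=0011 8=1000 0=0000 0=0000 C=1100 5=0101 F=1111.
Group the bits in threes: 011 100 000 000 000 110 001 011 111 → 340006137.

0o340006137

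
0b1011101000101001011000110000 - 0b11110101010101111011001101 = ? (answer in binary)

0b111110011010011011101100011

Subtract column by column in base 2:
  0-1 → 1 (borrow)
  0-0-1 → 1 (borrow)
  0-1-1 → 0 (borrow)
  0-1-1 → 0 (borrow)
  1-0-1 → 0
  1-0 → 1
  0-1 → 1 (borrow)
  0-1-1 → 0 (borrow)
  0-0-1 → 1 (borrow)
  1-1-1 → 1 (borrow)
  1-1-1 → 1 (borrow)
  0-1-1 → 0 (borrow)
  1-1-1 → 1 (borrow)
  0-0-1 → 1 (borrow)
  0-1-1 → 0 (borrow)
  1-0-1 → 0
  0-1 → 1 (borrow)
  1-0-1 → 0
  0-1 → 1 (borrow)
  0-0-1 → 1 (borrow)
  0-1-1 → 0 (borrow)
  1-0-1 → 0
  0-1 → 1 (borrow)
  1-1-1 → 1 (borrow)
  1-1-1 → 1 (borrow)
  1-1-1 → 1 (borrow)
  0-0-1 → 1 (borrow)
  1-0-1 → 0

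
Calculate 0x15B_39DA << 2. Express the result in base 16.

0x56CE768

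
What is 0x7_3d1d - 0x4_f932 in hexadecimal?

Subtract column by column in base 16:
  d-2 → b
  1-3 → e (borrow)
  d-9-1 → 3
  3-f → 4 (borrow)
  7-4-1 → 2

0x243eb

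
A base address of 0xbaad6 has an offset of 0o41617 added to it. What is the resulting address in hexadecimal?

0xbee65

0o41617 = 0x438f in hexadecimal.
Add column by column in base 16, right to left:
  6+f = 5 carry 1
  d+8+1 = 6 carry 1
  a+3+1 = e
  a+4 = e
  b+0 = b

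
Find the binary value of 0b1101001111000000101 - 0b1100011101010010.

0b1011101011010110011

Subtract column by column in base 2:
  1-0 → 1
  0-1 → 1 (borrow)
  1-0-1 → 0
  0-0 → 0
  0-1 → 1 (borrow)
  0-0-1 → 1 (borrow)
  0-1-1 → 0 (borrow)
  0-0-1 → 1 (borrow)
  0-1-1 → 0 (borrow)
  1-1-1 → 1 (borrow)
  1-1-1 → 1 (borrow)
  1-0-1 → 0
  1-0 → 1
  0-0 → 0
  0-1 → 1 (borrow)
  1-1-1 → 1 (borrow)
  0-0-1 → 1 (borrow)
  1-0-1 → 0
  1-0 → 1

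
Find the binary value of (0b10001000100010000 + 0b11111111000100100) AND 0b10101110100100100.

0b10000110100100100

Add column by column in base 2, right to left:
  0+0 = 0
  0+0 = 0
  0+1 = 1
  0+0 = 0
  1+0 = 1
  0+1 = 1
  0+0 = 0
  0+0 = 0
  1+0 = 1
  0+1 = 1
  0+1 = 1
  0+1 = 1
  1+1 = 0 carry 1
  0+1+1 = 0 carry 1
  0+1+1 = 0 carry 1
  0+1+1 = 0 carry 1
  1+1+1 = 1 carry 1
  final carry 1
Sum = 0b110000111100110100; now AND with 0b10101110100100100:
  110000111100110100
& 010101110100100100
= 010000110100100100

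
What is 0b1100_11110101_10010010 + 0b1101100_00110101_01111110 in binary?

0b11110010010101100010000

Add column by column in base 2, right to left:
  0+0 = 0
  1+1 = 0 carry 1
  0+1+1 = 0 carry 1
  0+1+1 = 0 carry 1
  1+1+1 = 1 carry 1
  0+1+1 = 0 carry 1
  0+1+1 = 0 carry 1
  1+0+1 = 0 carry 1
  1+1+1 = 1 carry 1
  0+0+1 = 1
  1+1 = 0 carry 1
  0+0+1 = 1
  1+1 = 0 carry 1
  1+1+1 = 1 carry 1
  1+0+1 = 0 carry 1
  1+0+1 = 0 carry 1
  0+0+1 = 1
  0+0 = 0
  1+1 = 0 carry 1
  1+1+1 = 1 carry 1
  0+0+1 = 1
  0+1 = 1
  0+1 = 1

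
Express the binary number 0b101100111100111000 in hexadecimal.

0x2CF38

Group the bits into nibbles: 0010 1100 1111 0011 1000 → 2CF38.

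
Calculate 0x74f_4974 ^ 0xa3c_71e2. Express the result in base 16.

0xd733896

XOR each hex digit independently (no carries):
  7^a=d, 4^3=7, f^c=3, 4^7=3, 9^1=8, 7^e=9, 4^2=6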